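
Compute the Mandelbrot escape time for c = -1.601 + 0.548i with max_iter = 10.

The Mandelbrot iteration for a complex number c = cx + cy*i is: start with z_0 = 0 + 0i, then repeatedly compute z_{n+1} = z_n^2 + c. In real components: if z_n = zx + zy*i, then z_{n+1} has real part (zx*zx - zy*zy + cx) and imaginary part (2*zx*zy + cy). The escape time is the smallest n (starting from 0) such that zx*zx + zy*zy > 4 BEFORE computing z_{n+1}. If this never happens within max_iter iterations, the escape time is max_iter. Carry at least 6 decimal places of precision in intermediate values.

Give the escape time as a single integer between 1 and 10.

Answer: 3

Derivation:
z_0 = 0 + 0i, c = -1.6010 + 0.5480i
Iter 1: z = -1.6010 + 0.5480i, |z|^2 = 2.8635
Iter 2: z = 0.6619 + -1.2067i, |z|^2 = 1.8942
Iter 3: z = -2.6190 + -1.0494i, |z|^2 = 7.9605
Escaped at iteration 3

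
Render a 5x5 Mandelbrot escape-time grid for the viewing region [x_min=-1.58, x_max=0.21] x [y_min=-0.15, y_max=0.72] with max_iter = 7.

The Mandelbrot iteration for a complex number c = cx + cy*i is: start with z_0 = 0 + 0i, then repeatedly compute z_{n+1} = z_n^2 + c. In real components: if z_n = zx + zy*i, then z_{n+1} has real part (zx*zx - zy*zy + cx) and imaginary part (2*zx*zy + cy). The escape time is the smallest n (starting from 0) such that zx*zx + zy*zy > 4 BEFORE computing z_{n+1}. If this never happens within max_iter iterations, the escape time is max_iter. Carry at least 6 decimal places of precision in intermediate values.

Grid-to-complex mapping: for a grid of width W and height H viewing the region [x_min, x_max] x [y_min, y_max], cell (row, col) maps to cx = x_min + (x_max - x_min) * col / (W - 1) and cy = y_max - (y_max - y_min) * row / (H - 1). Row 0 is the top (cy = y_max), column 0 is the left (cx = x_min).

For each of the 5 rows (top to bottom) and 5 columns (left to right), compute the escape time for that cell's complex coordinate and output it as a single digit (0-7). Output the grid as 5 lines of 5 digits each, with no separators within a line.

(row=0, col=0): c = -1.5800 + 0.7200i → escape time 3
(row=0, col=1): c = -1.1325 + 0.7200i → escape time 3
(row=0, col=2): c = -0.6850 + 0.7200i → escape time 5
(row=0, col=3): c = -0.2375 + 0.7200i → escape time 7
(row=0, col=4): c = 0.2100 + 0.7200i → escape time 6
(row=1, col=0): c = -1.5800 + 0.5025i → escape time 3
(row=1, col=1): c = -1.1325 + 0.5025i → escape time 5
(row=1, col=2): c = -0.6850 + 0.5025i → escape time 7
(row=1, col=3): c = -0.2375 + 0.5025i → escape time 7
(row=1, col=4): c = 0.2100 + 0.5025i → escape time 7
(row=2, col=0): c = -1.5800 + 0.2850i → escape time 4
(row=2, col=1): c = -1.1325 + 0.2850i → escape time 7
(row=2, col=2): c = -0.6850 + 0.2850i → escape time 7
(row=2, col=3): c = -0.2375 + 0.2850i → escape time 7
(row=2, col=4): c = 0.2100 + 0.2850i → escape time 7
(row=3, col=0): c = -1.5800 + 0.0675i → escape time 7
(row=3, col=1): c = -1.1325 + 0.0675i → escape time 7
(row=3, col=2): c = -0.6850 + 0.0675i → escape time 7
(row=3, col=3): c = -0.2375 + 0.0675i → escape time 7
(row=3, col=4): c = 0.2100 + 0.0675i → escape time 7
(row=4, col=0): c = -1.5800 + -0.1500i → escape time 5
(row=4, col=1): c = -1.1325 + -0.1500i → escape time 7
(row=4, col=2): c = -0.6850 + -0.1500i → escape time 7
(row=4, col=3): c = -0.2375 + -0.1500i → escape time 7
(row=4, col=4): c = 0.2100 + -0.1500i → escape time 7

Answer: 33576
35777
47777
77777
57777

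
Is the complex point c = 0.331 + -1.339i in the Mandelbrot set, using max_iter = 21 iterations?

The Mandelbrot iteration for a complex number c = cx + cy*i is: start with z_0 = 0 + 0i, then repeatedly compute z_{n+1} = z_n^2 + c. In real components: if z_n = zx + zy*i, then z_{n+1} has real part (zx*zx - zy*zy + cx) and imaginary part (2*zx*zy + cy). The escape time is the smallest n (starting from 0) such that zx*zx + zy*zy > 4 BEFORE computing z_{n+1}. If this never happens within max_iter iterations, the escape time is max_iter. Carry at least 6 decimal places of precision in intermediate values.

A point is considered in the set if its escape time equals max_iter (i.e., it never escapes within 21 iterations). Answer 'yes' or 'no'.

z_0 = 0 + 0i, c = 0.3310 + -1.3390i
Iter 1: z = 0.3310 + -1.3390i, |z|^2 = 1.9025
Iter 2: z = -1.3524 + -2.2254i, |z|^2 = 6.7814
Escaped at iteration 2

Answer: no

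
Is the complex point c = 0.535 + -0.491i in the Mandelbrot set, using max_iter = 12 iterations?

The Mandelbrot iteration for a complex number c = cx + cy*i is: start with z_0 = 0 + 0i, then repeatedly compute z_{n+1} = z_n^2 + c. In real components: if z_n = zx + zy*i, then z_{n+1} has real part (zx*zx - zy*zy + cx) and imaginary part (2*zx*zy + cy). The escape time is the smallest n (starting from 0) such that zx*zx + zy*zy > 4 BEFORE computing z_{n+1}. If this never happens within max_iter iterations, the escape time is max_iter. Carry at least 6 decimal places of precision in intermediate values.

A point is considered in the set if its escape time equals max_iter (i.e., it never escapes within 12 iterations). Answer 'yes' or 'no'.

z_0 = 0 + 0i, c = 0.5350 + -0.4910i
Iter 1: z = 0.5350 + -0.4910i, |z|^2 = 0.5273
Iter 2: z = 0.5801 + -1.0164i, |z|^2 = 1.3696
Iter 3: z = -0.1614 + -1.6703i, |z|^2 = 2.8159
Iter 4: z = -2.2288 + 0.0483i, |z|^2 = 4.9698
Escaped at iteration 4

Answer: no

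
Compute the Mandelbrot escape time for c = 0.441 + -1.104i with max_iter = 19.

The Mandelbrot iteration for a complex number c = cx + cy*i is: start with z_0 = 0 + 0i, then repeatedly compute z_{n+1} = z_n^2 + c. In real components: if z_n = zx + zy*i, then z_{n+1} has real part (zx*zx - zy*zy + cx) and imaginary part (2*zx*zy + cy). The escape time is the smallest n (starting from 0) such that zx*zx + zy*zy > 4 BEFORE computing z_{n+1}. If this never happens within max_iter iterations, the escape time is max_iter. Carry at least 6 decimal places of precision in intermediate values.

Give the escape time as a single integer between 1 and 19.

Answer: 2

Derivation:
z_0 = 0 + 0i, c = 0.4410 + -1.1040i
Iter 1: z = 0.4410 + -1.1040i, |z|^2 = 1.4133
Iter 2: z = -0.5833 + -2.0777i, |z|^2 = 4.6572
Escaped at iteration 2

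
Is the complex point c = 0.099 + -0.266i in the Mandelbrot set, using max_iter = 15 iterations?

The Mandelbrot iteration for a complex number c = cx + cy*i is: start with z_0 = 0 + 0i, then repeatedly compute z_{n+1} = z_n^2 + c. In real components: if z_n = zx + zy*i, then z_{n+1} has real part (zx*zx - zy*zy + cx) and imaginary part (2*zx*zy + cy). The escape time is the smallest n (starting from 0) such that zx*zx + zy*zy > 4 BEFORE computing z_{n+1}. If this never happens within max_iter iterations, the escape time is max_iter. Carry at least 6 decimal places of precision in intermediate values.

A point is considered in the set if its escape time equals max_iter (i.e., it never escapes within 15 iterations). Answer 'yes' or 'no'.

z_0 = 0 + 0i, c = 0.0990 + -0.2660i
Iter 1: z = 0.0990 + -0.2660i, |z|^2 = 0.0806
Iter 2: z = 0.0380 + -0.3187i, |z|^2 = 0.1030
Iter 3: z = -0.0011 + -0.2902i, |z|^2 = 0.0842
Iter 4: z = 0.0148 + -0.2654i, |z|^2 = 0.0706
Iter 5: z = 0.0288 + -0.2738i, |z|^2 = 0.0758
Iter 6: z = 0.0248 + -0.2818i, |z|^2 = 0.0800
Iter 7: z = 0.0202 + -0.2800i, |z|^2 = 0.0788
Iter 8: z = 0.0210 + -0.2773i, |z|^2 = 0.0773
Iter 9: z = 0.0225 + -0.2777i, |z|^2 = 0.0776
Iter 10: z = 0.0224 + -0.2785i, |z|^2 = 0.0781
Iter 11: z = 0.0219 + -0.2785i, |z|^2 = 0.0780
Iter 12: z = 0.0219 + -0.2782i, |z|^2 = 0.0779
Iter 13: z = 0.0221 + -0.2782i, |z|^2 = 0.0779
Iter 14: z = 0.0221 + -0.2783i, |z|^2 = 0.0779
Did not escape in 15 iterations → in set

Answer: yes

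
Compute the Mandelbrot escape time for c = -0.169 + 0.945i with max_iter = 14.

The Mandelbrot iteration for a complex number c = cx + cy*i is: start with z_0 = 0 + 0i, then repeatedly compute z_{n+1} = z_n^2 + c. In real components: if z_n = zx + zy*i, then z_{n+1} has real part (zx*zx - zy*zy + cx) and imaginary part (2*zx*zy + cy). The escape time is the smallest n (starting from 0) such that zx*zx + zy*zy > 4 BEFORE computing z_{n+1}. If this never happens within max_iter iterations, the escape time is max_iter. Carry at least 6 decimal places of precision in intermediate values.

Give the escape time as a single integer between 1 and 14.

Answer: 9

Derivation:
z_0 = 0 + 0i, c = -0.1690 + 0.9450i
Iter 1: z = -0.1690 + 0.9450i, |z|^2 = 0.9216
Iter 2: z = -1.0335 + 0.6256i, |z|^2 = 1.4594
Iter 3: z = 0.5077 + -0.3480i, |z|^2 = 0.3789
Iter 4: z = -0.0324 + 0.5916i, |z|^2 = 0.3510
Iter 5: z = -0.5179 + 0.9067i, |z|^2 = 1.0903
Iter 6: z = -0.7228 + 0.0058i, |z|^2 = 0.5225
Iter 7: z = 0.3534 + 0.9366i, |z|^2 = 1.0022
Iter 8: z = -0.9214 + 1.6070i, |z|^2 = 3.4313
Iter 9: z = -1.9025 + -2.0163i, |z|^2 = 7.6848
Escaped at iteration 9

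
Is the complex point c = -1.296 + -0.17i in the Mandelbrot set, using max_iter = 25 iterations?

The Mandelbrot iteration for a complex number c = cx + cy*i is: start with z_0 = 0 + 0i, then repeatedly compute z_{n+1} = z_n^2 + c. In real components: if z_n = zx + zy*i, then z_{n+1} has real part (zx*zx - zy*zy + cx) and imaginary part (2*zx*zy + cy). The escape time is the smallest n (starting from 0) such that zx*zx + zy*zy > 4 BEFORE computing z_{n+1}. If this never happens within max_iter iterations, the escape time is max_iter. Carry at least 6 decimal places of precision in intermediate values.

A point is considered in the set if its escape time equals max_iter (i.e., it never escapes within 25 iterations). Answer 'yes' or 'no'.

Answer: no

Derivation:
z_0 = 0 + 0i, c = -1.2960 + -0.1700i
Iter 1: z = -1.2960 + -0.1700i, |z|^2 = 1.7085
Iter 2: z = 0.3547 + 0.2706i, |z|^2 = 0.1991
Iter 3: z = -1.2434 + 0.0220i, |z|^2 = 1.5466
Iter 4: z = 0.2496 + -0.2247i, |z|^2 = 0.1128
Iter 5: z = -1.2842 + -0.2822i, |z|^2 = 1.7288
Iter 6: z = 0.2735 + 0.5548i, |z|^2 = 0.3826
Iter 7: z = -1.5289 + 0.1335i, |z|^2 = 2.3555
Iter 8: z = 1.0239 + -0.5781i, |z|^2 = 1.3825
Iter 9: z = -0.5819 + -1.3538i, |z|^2 = 2.1714
Iter 10: z = -2.7901 + 1.4056i, |z|^2 = 9.7606
Escaped at iteration 10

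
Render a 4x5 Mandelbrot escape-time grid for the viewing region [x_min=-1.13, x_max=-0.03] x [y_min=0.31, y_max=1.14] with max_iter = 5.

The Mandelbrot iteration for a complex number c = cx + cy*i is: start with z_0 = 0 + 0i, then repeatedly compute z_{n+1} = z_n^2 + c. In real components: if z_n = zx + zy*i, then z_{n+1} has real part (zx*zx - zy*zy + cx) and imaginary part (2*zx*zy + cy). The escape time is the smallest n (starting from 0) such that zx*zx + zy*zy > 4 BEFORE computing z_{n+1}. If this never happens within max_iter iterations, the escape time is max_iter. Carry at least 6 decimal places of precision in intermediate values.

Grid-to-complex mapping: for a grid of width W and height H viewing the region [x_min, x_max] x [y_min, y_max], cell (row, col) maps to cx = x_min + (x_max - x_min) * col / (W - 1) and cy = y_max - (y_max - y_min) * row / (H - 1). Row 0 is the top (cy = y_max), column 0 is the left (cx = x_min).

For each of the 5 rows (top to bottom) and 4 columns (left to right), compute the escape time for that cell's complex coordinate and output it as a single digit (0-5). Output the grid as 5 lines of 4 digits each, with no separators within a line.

(row=0, col=0): c = -1.1300 + 1.1400i → escape time 3
(row=0, col=1): c = -0.7633 + 1.1400i → escape time 3
(row=0, col=2): c = -0.3967 + 1.1400i → escape time 4
(row=0, col=3): c = -0.0300 + 1.1400i → escape time 4
(row=1, col=0): c = -1.1300 + 0.9325i → escape time 3
(row=1, col=1): c = -0.7633 + 0.9325i → escape time 4
(row=1, col=2): c = -0.3967 + 0.9325i → escape time 5
(row=1, col=3): c = -0.0300 + 0.9325i → escape time 5
(row=2, col=0): c = -1.1300 + 0.7250i → escape time 3
(row=2, col=1): c = -0.7633 + 0.7250i → escape time 4
(row=2, col=2): c = -0.3967 + 0.7250i → escape time 5
(row=2, col=3): c = -0.0300 + 0.7250i → escape time 5
(row=3, col=0): c = -1.1300 + 0.5175i → escape time 5
(row=3, col=1): c = -0.7633 + 0.5175i → escape time 5
(row=3, col=2): c = -0.3967 + 0.5175i → escape time 5
(row=3, col=3): c = -0.0300 + 0.5175i → escape time 5
(row=4, col=0): c = -1.1300 + 0.3100i → escape time 5
(row=4, col=1): c = -0.7633 + 0.3100i → escape time 5
(row=4, col=2): c = -0.3967 + 0.3100i → escape time 5
(row=4, col=3): c = -0.0300 + 0.3100i → escape time 5

Answer: 3344
3455
3455
5555
5555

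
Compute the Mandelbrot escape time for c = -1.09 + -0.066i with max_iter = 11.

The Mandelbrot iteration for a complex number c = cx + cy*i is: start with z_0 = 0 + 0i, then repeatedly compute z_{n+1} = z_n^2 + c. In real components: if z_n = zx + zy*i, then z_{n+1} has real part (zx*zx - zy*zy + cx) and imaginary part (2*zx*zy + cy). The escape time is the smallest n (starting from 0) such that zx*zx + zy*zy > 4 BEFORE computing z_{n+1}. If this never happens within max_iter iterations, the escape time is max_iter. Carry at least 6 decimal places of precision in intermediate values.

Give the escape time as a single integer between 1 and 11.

Answer: 11

Derivation:
z_0 = 0 + 0i, c = -1.0900 + -0.0660i
Iter 1: z = -1.0900 + -0.0660i, |z|^2 = 1.1925
Iter 2: z = 0.0937 + 0.0779i, |z|^2 = 0.0149
Iter 3: z = -1.0873 + -0.0514i, |z|^2 = 1.1848
Iter 4: z = 0.0895 + 0.0458i, |z|^2 = 0.0101
Iter 5: z = -1.0841 + -0.0578i, |z|^2 = 1.1786
Iter 6: z = 0.0819 + 0.0593i, |z|^2 = 0.0102
Iter 7: z = -1.0868 + -0.0563i, |z|^2 = 1.1843
Iter 8: z = 0.0880 + 0.0563i, |z|^2 = 0.0109
Iter 9: z = -1.0854 + -0.0561i, |z|^2 = 1.1813
Iter 10: z = 0.0850 + 0.0558i, |z|^2 = 0.0103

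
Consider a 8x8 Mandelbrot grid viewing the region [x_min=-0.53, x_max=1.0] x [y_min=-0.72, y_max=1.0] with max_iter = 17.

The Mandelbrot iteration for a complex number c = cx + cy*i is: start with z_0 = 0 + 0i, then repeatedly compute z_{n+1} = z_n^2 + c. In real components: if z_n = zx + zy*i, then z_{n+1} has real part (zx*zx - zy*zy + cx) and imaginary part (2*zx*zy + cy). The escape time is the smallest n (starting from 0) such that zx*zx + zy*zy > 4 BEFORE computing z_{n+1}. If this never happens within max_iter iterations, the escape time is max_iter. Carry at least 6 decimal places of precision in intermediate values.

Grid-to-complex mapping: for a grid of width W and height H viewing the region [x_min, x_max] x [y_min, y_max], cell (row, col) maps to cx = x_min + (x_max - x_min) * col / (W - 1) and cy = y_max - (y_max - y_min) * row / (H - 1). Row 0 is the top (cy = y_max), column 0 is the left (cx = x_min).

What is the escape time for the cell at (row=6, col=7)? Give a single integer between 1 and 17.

Answer: 2

Derivation:
z_0 = 0 + 0i, c = 1.0000 + -0.4743i
Iter 1: z = 1.0000 + -0.4743i, |z|^2 = 1.2249
Iter 2: z = 1.7751 + -1.4229i, |z|^2 = 5.1753
Escaped at iteration 2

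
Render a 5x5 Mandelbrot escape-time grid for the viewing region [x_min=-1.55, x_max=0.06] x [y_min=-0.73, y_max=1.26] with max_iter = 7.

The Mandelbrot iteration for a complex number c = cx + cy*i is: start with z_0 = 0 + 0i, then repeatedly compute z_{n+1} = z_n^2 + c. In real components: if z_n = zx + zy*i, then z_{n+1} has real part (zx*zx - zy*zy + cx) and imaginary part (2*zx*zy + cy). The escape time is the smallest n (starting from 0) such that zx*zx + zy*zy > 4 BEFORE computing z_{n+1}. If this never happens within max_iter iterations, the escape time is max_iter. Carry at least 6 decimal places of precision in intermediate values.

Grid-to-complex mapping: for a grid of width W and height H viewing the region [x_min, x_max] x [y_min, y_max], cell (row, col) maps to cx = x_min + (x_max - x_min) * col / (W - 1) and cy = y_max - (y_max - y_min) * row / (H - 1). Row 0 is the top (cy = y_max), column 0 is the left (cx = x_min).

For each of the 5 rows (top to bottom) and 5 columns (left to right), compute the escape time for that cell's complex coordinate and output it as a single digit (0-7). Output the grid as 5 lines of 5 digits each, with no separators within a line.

(row=0, col=0): c = -1.5500 + 1.2600i → escape time 2
(row=0, col=1): c = -1.1475 + 1.2600i → escape time 2
(row=0, col=2): c = -0.7450 + 1.2600i → escape time 3
(row=0, col=3): c = -0.3425 + 1.2600i → escape time 3
(row=0, col=4): c = 0.0600 + 1.2600i → escape time 2
(row=1, col=0): c = -1.5500 + 0.7625i → escape time 3
(row=1, col=1): c = -1.1475 + 0.7625i → escape time 3
(row=1, col=2): c = -0.7450 + 0.7625i → escape time 4
(row=1, col=3): c = -0.3425 + 0.7625i → escape time 7
(row=1, col=4): c = 0.0600 + 0.7625i → escape time 7
(row=2, col=0): c = -1.5500 + 0.2650i → escape time 5
(row=2, col=1): c = -1.1475 + 0.2650i → escape time 7
(row=2, col=2): c = -0.7450 + 0.2650i → escape time 7
(row=2, col=3): c = -0.3425 + 0.2650i → escape time 7
(row=2, col=4): c = 0.0600 + 0.2650i → escape time 7
(row=3, col=0): c = -1.5500 + -0.2325i → escape time 5
(row=3, col=1): c = -1.1475 + -0.2325i → escape time 7
(row=3, col=2): c = -0.7450 + -0.2325i → escape time 7
(row=3, col=3): c = -0.3425 + -0.2325i → escape time 7
(row=3, col=4): c = 0.0600 + -0.2325i → escape time 7
(row=4, col=0): c = -1.5500 + -0.7300i → escape time 3
(row=4, col=1): c = -1.1475 + -0.7300i → escape time 3
(row=4, col=2): c = -0.7450 + -0.7300i → escape time 4
(row=4, col=3): c = -0.3425 + -0.7300i → escape time 7
(row=4, col=4): c = 0.0600 + -0.7300i → escape time 7

Answer: 22332
33477
57777
57777
33477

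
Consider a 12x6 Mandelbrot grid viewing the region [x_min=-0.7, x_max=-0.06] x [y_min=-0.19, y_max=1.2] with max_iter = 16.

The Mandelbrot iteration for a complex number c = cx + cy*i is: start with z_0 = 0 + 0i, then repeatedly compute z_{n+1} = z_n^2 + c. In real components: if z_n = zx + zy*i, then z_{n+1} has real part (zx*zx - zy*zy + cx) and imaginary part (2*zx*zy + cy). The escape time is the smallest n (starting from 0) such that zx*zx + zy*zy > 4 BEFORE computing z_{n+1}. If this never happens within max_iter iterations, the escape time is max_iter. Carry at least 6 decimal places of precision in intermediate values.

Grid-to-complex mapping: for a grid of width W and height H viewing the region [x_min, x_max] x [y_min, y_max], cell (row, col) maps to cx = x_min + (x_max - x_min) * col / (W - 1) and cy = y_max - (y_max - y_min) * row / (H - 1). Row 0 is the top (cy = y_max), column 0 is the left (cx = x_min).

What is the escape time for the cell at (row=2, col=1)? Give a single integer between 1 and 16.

Answer: 7

Derivation:
z_0 = 0 + 0i, c = -0.6418 + 0.6440i
Iter 1: z = -0.6418 + 0.6440i, |z|^2 = 0.8267
Iter 2: z = -0.6446 + -0.1827i, |z|^2 = 0.4489
Iter 3: z = -0.2596 + 0.8795i, |z|^2 = 0.8409
Iter 4: z = -1.3479 + 0.1873i, |z|^2 = 1.8520
Iter 5: z = 1.1400 + 0.1391i, |z|^2 = 1.3189
Iter 6: z = 0.6384 + 0.9611i, |z|^2 = 1.3314
Iter 7: z = -1.1581 + 1.8712i, |z|^2 = 4.8425
Escaped at iteration 7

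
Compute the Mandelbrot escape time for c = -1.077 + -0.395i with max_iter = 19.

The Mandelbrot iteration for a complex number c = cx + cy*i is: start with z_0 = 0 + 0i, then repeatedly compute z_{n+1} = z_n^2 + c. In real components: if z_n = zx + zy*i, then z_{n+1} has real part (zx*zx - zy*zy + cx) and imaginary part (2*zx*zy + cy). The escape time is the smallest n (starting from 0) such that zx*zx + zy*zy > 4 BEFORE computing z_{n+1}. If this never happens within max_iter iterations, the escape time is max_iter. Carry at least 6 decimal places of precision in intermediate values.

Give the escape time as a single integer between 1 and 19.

Answer: 7

Derivation:
z_0 = 0 + 0i, c = -1.0770 + -0.3950i
Iter 1: z = -1.0770 + -0.3950i, |z|^2 = 1.3160
Iter 2: z = -0.0731 + 0.4558i, |z|^2 = 0.2131
Iter 3: z = -1.2794 + -0.4616i, |z|^2 = 1.8501
Iter 4: z = 0.3469 + 0.7863i, |z|^2 = 0.7385
Iter 5: z = -1.5749 + 0.1504i, |z|^2 = 2.5030
Iter 6: z = 1.3808 + -0.8689i, |z|^2 = 2.6614
Iter 7: z = 0.0745 + -2.7944i, |z|^2 = 7.8142
Escaped at iteration 7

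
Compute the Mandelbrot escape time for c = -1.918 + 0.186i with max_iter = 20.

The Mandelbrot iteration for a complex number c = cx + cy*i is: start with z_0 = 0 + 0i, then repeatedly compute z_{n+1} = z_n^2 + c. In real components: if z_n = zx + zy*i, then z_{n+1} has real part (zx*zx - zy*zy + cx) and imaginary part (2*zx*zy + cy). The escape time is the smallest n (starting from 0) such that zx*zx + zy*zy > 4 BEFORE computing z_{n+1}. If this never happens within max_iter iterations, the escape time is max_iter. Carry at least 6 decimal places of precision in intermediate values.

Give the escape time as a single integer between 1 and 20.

z_0 = 0 + 0i, c = -1.9180 + 0.1860i
Iter 1: z = -1.9180 + 0.1860i, |z|^2 = 3.7133
Iter 2: z = 1.7261 + -0.5275i, |z|^2 = 3.2578
Iter 3: z = 0.7833 + -1.6351i, |z|^2 = 3.2869
Iter 4: z = -3.9779 + -2.3754i, |z|^2 = 21.4659
Escaped at iteration 4

Answer: 4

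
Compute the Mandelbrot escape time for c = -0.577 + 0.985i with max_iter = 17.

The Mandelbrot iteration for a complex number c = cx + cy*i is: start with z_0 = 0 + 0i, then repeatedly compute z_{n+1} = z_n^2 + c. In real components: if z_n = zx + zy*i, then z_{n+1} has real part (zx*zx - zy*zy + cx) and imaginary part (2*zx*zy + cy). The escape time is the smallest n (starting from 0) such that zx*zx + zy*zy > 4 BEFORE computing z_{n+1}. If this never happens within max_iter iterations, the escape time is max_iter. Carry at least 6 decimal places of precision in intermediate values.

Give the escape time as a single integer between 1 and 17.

z_0 = 0 + 0i, c = -0.5770 + 0.9850i
Iter 1: z = -0.5770 + 0.9850i, |z|^2 = 1.3032
Iter 2: z = -1.2143 + -0.1517i, |z|^2 = 1.4975
Iter 3: z = 0.8745 + 1.3534i, |z|^2 = 2.5964
Iter 4: z = -1.6439 + 3.3521i, |z|^2 = 13.9390
Escaped at iteration 4

Answer: 4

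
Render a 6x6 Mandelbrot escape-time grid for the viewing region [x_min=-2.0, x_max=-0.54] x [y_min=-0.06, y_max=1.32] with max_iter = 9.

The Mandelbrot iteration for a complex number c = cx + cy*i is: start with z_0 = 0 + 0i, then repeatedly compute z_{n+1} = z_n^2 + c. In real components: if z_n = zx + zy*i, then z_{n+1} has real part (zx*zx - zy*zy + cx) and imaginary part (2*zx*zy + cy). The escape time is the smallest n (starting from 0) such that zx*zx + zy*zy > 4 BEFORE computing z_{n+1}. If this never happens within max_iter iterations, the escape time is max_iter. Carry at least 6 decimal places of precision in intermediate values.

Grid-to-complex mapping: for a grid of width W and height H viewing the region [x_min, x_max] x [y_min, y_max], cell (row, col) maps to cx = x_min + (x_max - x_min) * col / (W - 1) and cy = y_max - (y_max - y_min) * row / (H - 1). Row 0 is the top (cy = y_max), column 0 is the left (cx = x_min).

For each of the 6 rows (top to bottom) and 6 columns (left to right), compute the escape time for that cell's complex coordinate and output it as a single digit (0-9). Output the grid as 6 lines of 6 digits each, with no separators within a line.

Answer: 112223
113334
133346
133569
145999
179999

Derivation:
(row=0, col=0): c = -2.0000 + 1.3200i → escape time 1
(row=0, col=1): c = -1.7080 + 1.3200i → escape time 1
(row=0, col=2): c = -1.4160 + 1.3200i → escape time 2
(row=0, col=3): c = -1.1240 + 1.3200i → escape time 2
(row=0, col=4): c = -0.8320 + 1.3200i → escape time 2
(row=0, col=5): c = -0.5400 + 1.3200i → escape time 3
(row=1, col=0): c = -2.0000 + 1.0440i → escape time 1
(row=1, col=1): c = -1.7080 + 1.0440i → escape time 1
(row=1, col=2): c = -1.4160 + 1.0440i → escape time 3
(row=1, col=3): c = -1.1240 + 1.0440i → escape time 3
(row=1, col=4): c = -0.8320 + 1.0440i → escape time 3
(row=1, col=5): c = -0.5400 + 1.0440i → escape time 4
(row=2, col=0): c = -2.0000 + 0.7680i → escape time 1
(row=2, col=1): c = -1.7080 + 0.7680i → escape time 3
(row=2, col=2): c = -1.4160 + 0.7680i → escape time 3
(row=2, col=3): c = -1.1240 + 0.7680i → escape time 3
(row=2, col=4): c = -0.8320 + 0.7680i → escape time 4
(row=2, col=5): c = -0.5400 + 0.7680i → escape time 6
(row=3, col=0): c = -2.0000 + 0.4920i → escape time 1
(row=3, col=1): c = -1.7080 + 0.4920i → escape time 3
(row=3, col=2): c = -1.4160 + 0.4920i → escape time 3
(row=3, col=3): c = -1.1240 + 0.4920i → escape time 5
(row=3, col=4): c = -0.8320 + 0.4920i → escape time 6
(row=3, col=5): c = -0.5400 + 0.4920i → escape time 9
(row=4, col=0): c = -2.0000 + 0.2160i → escape time 1
(row=4, col=1): c = -1.7080 + 0.2160i → escape time 4
(row=4, col=2): c = -1.4160 + 0.2160i → escape time 5
(row=4, col=3): c = -1.1240 + 0.2160i → escape time 9
(row=4, col=4): c = -0.8320 + 0.2160i → escape time 9
(row=4, col=5): c = -0.5400 + 0.2160i → escape time 9
(row=5, col=0): c = -2.0000 + -0.0600i → escape time 1
(row=5, col=1): c = -1.7080 + -0.0600i → escape time 7
(row=5, col=2): c = -1.4160 + -0.0600i → escape time 9
(row=5, col=3): c = -1.1240 + -0.0600i → escape time 9
(row=5, col=4): c = -0.8320 + -0.0600i → escape time 9
(row=5, col=5): c = -0.5400 + -0.0600i → escape time 9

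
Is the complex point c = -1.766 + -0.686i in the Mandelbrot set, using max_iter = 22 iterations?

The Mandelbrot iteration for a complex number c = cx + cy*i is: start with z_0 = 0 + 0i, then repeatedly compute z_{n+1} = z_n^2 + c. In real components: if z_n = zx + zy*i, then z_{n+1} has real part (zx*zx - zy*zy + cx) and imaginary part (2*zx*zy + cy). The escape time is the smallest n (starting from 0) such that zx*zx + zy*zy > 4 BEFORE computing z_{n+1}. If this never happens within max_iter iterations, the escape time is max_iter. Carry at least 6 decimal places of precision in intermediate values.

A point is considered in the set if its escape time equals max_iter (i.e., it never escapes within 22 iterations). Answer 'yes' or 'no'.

Answer: no

Derivation:
z_0 = 0 + 0i, c = -1.7660 + -0.6860i
Iter 1: z = -1.7660 + -0.6860i, |z|^2 = 3.5894
Iter 2: z = 0.8822 + 1.7370i, |z|^2 = 3.7952
Iter 3: z = -4.0048 + 2.3785i, |z|^2 = 21.6958
Escaped at iteration 3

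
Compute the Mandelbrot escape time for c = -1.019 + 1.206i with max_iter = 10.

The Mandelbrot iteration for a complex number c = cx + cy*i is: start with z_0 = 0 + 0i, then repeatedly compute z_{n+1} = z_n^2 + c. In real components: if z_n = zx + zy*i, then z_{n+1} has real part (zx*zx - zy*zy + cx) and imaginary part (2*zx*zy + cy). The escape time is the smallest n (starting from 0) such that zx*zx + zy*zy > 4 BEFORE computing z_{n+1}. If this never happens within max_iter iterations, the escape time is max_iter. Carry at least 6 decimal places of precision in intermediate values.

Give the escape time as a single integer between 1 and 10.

z_0 = 0 + 0i, c = -1.0190 + 1.2060i
Iter 1: z = -1.0190 + 1.2060i, |z|^2 = 2.4928
Iter 2: z = -1.4351 + -1.2518i, |z|^2 = 3.6265
Iter 3: z = -0.5266 + 4.7989i, |z|^2 = 23.3071
Escaped at iteration 3

Answer: 3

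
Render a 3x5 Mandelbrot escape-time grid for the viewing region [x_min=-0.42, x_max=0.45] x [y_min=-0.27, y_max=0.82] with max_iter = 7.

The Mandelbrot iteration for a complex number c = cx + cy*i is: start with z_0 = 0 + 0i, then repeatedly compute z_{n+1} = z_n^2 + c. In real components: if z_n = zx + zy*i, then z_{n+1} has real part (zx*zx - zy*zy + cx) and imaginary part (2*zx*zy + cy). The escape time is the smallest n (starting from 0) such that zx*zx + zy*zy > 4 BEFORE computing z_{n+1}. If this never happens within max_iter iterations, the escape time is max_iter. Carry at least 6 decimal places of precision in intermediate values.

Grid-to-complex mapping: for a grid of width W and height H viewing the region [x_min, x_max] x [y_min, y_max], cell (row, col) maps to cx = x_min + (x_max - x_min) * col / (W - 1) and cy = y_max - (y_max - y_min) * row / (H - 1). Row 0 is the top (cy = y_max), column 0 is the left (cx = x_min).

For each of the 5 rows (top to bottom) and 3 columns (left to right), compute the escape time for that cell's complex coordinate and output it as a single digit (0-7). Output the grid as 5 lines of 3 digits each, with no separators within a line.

Answer: 673
775
777
776
777

Derivation:
(row=0, col=0): c = -0.4200 + 0.8200i → escape time 6
(row=0, col=1): c = 0.0150 + 0.8200i → escape time 7
(row=0, col=2): c = 0.4500 + 0.8200i → escape time 3
(row=1, col=0): c = -0.4200 + 0.5475i → escape time 7
(row=1, col=1): c = 0.0150 + 0.5475i → escape time 7
(row=1, col=2): c = 0.4500 + 0.5475i → escape time 5
(row=2, col=0): c = -0.4200 + 0.2750i → escape time 7
(row=2, col=1): c = 0.0150 + 0.2750i → escape time 7
(row=2, col=2): c = 0.4500 + 0.2750i → escape time 7
(row=3, col=0): c = -0.4200 + 0.0025i → escape time 7
(row=3, col=1): c = 0.0150 + 0.0025i → escape time 7
(row=3, col=2): c = 0.4500 + 0.0025i → escape time 6
(row=4, col=0): c = -0.4200 + -0.2700i → escape time 7
(row=4, col=1): c = 0.0150 + -0.2700i → escape time 7
(row=4, col=2): c = 0.4500 + -0.2700i → escape time 7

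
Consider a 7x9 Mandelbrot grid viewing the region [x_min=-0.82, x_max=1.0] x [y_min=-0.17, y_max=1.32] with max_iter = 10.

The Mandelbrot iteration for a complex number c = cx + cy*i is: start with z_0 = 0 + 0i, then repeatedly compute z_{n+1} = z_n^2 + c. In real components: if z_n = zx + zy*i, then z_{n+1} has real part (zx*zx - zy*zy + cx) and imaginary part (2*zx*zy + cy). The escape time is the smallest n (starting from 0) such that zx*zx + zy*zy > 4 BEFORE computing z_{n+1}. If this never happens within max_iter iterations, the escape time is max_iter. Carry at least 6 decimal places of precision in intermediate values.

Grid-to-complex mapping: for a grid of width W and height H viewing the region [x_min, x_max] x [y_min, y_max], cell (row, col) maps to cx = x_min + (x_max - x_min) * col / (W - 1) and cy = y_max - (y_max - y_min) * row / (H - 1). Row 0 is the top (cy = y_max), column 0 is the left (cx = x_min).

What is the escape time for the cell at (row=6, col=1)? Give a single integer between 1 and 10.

z_0 = 0 + 0i, c = -0.5167 + 0.2025i
Iter 1: z = -0.5167 + 0.2025i, |z|^2 = 0.3080
Iter 2: z = -0.2907 + -0.0067i, |z|^2 = 0.0846
Iter 3: z = -0.4322 + 0.2064i, |z|^2 = 0.2294
Iter 4: z = -0.3725 + 0.0241i, |z|^2 = 0.1393
Iter 5: z = -0.3785 + 0.1846i, |z|^2 = 0.1773
Iter 6: z = -0.4075 + 0.0628i, |z|^2 = 0.1700
Iter 7: z = -0.3546 + 0.1513i, |z|^2 = 0.1486
Iter 8: z = -0.4138 + 0.0952i, |z|^2 = 0.1803
Iter 9: z = -0.3545 + 0.1237i, |z|^2 = 0.1409

Answer: 10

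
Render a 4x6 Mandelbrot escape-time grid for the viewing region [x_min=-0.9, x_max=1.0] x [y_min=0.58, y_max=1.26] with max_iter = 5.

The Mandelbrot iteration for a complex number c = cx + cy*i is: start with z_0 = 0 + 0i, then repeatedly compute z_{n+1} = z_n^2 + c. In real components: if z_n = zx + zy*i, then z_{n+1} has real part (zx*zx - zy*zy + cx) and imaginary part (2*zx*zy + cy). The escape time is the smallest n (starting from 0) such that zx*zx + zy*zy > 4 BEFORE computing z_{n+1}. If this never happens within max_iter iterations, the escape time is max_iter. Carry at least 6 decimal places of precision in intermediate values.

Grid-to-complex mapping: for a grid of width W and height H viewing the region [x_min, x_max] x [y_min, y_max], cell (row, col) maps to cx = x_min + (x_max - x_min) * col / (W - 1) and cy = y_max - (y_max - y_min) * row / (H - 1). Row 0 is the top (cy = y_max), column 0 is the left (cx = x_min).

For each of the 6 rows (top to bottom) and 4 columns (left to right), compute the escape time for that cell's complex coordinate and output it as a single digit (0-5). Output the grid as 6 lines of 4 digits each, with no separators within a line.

Answer: 3322
3422
3532
3542
4552
5552

Derivation:
(row=0, col=0): c = -0.9000 + 1.2600i → escape time 3
(row=0, col=1): c = -0.2667 + 1.2600i → escape time 3
(row=0, col=2): c = 0.3667 + 1.2600i → escape time 2
(row=0, col=3): c = 1.0000 + 1.2600i → escape time 2
(row=1, col=0): c = -0.9000 + 1.1240i → escape time 3
(row=1, col=1): c = -0.2667 + 1.1240i → escape time 4
(row=1, col=2): c = 0.3667 + 1.1240i → escape time 2
(row=1, col=3): c = 1.0000 + 1.1240i → escape time 2
(row=2, col=0): c = -0.9000 + 0.9880i → escape time 3
(row=2, col=1): c = -0.2667 + 0.9880i → escape time 5
(row=2, col=2): c = 0.3667 + 0.9880i → escape time 3
(row=2, col=3): c = 1.0000 + 0.9880i → escape time 2
(row=3, col=0): c = -0.9000 + 0.8520i → escape time 3
(row=3, col=1): c = -0.2667 + 0.8520i → escape time 5
(row=3, col=2): c = 0.3667 + 0.8520i → escape time 4
(row=3, col=3): c = 1.0000 + 0.8520i → escape time 2
(row=4, col=0): c = -0.9000 + 0.7160i → escape time 4
(row=4, col=1): c = -0.2667 + 0.7160i → escape time 5
(row=4, col=2): c = 0.3667 + 0.7160i → escape time 5
(row=4, col=3): c = 1.0000 + 0.7160i → escape time 2
(row=5, col=0): c = -0.9000 + 0.5800i → escape time 5
(row=5, col=1): c = -0.2667 + 0.5800i → escape time 5
(row=5, col=2): c = 0.3667 + 0.5800i → escape time 5
(row=5, col=3): c = 1.0000 + 0.5800i → escape time 2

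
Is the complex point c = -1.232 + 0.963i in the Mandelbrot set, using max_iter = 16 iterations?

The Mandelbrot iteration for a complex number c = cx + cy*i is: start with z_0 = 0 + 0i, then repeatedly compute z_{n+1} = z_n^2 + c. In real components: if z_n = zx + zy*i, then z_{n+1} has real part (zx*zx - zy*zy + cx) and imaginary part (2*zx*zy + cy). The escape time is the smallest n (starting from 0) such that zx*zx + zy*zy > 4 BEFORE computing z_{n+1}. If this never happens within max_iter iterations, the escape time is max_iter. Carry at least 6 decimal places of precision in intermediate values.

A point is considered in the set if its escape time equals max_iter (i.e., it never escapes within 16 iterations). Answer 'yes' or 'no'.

Answer: no

Derivation:
z_0 = 0 + 0i, c = -1.2320 + 0.9630i
Iter 1: z = -1.2320 + 0.9630i, |z|^2 = 2.4452
Iter 2: z = -0.6415 + -1.4098i, |z|^2 = 2.3992
Iter 3: z = -2.8080 + 2.7719i, |z|^2 = 15.5688
Escaped at iteration 3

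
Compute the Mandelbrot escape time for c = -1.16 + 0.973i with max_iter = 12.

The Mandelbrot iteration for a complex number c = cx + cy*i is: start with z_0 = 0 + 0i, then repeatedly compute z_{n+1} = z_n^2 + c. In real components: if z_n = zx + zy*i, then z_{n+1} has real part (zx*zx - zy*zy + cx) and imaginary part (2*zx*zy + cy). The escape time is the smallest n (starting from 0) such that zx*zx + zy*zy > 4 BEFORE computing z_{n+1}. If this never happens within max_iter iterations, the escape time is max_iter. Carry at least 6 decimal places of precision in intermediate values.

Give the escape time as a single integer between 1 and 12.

Answer: 3

Derivation:
z_0 = 0 + 0i, c = -1.1600 + 0.9730i
Iter 1: z = -1.1600 + 0.9730i, |z|^2 = 2.2923
Iter 2: z = -0.7611 + -1.2844i, |z|^2 = 2.2289
Iter 3: z = -2.2303 + 2.9281i, |z|^2 = 13.5480
Escaped at iteration 3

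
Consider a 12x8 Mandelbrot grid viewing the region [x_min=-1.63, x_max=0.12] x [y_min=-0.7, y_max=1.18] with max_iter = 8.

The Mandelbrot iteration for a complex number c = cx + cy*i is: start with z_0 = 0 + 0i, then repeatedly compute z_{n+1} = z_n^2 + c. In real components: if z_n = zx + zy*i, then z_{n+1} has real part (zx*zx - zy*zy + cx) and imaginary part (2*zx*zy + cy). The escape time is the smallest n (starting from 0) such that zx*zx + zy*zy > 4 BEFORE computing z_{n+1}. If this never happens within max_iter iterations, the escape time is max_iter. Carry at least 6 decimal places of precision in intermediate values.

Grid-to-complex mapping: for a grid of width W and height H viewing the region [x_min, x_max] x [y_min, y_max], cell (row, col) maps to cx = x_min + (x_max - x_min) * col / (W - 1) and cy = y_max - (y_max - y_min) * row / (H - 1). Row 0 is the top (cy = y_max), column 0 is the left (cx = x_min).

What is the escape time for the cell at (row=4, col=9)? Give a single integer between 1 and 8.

Answer: 8

Derivation:
z_0 = 0 + 0i, c = -0.1982 + 0.1057i
Iter 1: z = -0.1982 + 0.1057i, |z|^2 = 0.0505
Iter 2: z = -0.1701 + 0.0638i, |z|^2 = 0.0330
Iter 3: z = -0.1733 + 0.0840i, |z|^2 = 0.0371
Iter 4: z = -0.1752 + 0.0766i, |z|^2 = 0.0366
Iter 5: z = -0.1734 + 0.0789i, |z|^2 = 0.0363
Iter 6: z = -0.1744 + 0.0784i, |z|^2 = 0.0365
Iter 7: z = -0.1739 + 0.0784i, |z|^2 = 0.0364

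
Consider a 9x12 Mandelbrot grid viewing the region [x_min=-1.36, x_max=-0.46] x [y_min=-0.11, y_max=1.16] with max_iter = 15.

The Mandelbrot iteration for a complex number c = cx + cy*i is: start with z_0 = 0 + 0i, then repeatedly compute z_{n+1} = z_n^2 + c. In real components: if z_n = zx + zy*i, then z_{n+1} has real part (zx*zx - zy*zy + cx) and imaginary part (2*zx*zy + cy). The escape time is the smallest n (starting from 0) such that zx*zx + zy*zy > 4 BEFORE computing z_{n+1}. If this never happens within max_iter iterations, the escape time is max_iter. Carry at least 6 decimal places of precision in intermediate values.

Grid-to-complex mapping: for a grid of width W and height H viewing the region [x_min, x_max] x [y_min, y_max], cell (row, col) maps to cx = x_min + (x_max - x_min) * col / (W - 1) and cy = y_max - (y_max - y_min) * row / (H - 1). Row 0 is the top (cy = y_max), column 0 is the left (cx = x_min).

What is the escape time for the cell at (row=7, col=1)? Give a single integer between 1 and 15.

Answer: 13

Derivation:
z_0 = 0 + 0i, c = -1.2475 + 0.3518i
Iter 1: z = -1.2475 + 0.3518i, |z|^2 = 1.6800
Iter 2: z = 0.1850 + -0.5260i, |z|^2 = 0.3109
Iter 3: z = -1.4899 + 0.1572i, |z|^2 = 2.2446
Iter 4: z = 0.9477 + -0.1167i, |z|^2 = 0.9117
Iter 5: z = -0.3631 + 0.1306i, |z|^2 = 0.1489
Iter 6: z = -1.1327 + 0.2570i, |z|^2 = 1.3491
Iter 7: z = -0.0304 + -0.2303i, |z|^2 = 0.0540
Iter 8: z = -1.2996 + 0.3658i, |z|^2 = 1.8229
Iter 9: z = 0.3077 + -0.5991i, |z|^2 = 0.4536
Iter 10: z = -1.5117 + -0.0169i, |z|^2 = 2.2856
Iter 11: z = 1.0375 + 0.4028i, |z|^2 = 1.2387
Iter 12: z = -0.3333 + 1.1876i, |z|^2 = 1.5215
Iter 13: z = -2.5468 + -0.4398i, |z|^2 = 6.6795
Escaped at iteration 13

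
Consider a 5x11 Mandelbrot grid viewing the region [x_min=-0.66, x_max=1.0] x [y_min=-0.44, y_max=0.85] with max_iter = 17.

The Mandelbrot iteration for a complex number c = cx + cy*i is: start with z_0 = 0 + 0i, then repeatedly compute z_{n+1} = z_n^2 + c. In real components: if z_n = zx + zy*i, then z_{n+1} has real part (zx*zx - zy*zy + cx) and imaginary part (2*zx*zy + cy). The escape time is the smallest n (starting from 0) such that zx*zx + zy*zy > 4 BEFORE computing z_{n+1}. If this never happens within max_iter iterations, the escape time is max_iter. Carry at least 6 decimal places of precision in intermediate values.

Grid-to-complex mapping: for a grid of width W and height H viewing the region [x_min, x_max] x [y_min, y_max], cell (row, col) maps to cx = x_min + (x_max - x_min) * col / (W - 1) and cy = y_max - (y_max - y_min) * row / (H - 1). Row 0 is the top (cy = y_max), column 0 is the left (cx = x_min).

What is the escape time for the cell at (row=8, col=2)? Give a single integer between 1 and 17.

Answer: 17

Derivation:
z_0 = 0 + 0i, c = 0.1700 + -0.1820i
Iter 1: z = 0.1700 + -0.1820i, |z|^2 = 0.0620
Iter 2: z = 0.1658 + -0.2439i, |z|^2 = 0.0870
Iter 3: z = 0.1380 + -0.2629i, |z|^2 = 0.0881
Iter 4: z = 0.1200 + -0.2546i, |z|^2 = 0.0792
Iter 5: z = 0.1196 + -0.2431i, |z|^2 = 0.0734
Iter 6: z = 0.1252 + -0.2401i, |z|^2 = 0.0733
Iter 7: z = 0.1280 + -0.2421i, |z|^2 = 0.0750
Iter 8: z = 0.1278 + -0.2440i, |z|^2 = 0.0759
Iter 9: z = 0.1268 + -0.2443i, |z|^2 = 0.0758
Iter 10: z = 0.1264 + -0.2440i, |z|^2 = 0.0755
Iter 11: z = 0.1265 + -0.2437i, |z|^2 = 0.0754
Iter 12: z = 0.1266 + -0.2436i, |z|^2 = 0.0754
Iter 13: z = 0.1267 + -0.2437i, |z|^2 = 0.0754
Iter 14: z = 0.1267 + -0.2437i, |z|^2 = 0.0755
Iter 15: z = 0.1266 + -0.2437i, |z|^2 = 0.0754
Iter 16: z = 0.1266 + -0.2437i, |z|^2 = 0.0754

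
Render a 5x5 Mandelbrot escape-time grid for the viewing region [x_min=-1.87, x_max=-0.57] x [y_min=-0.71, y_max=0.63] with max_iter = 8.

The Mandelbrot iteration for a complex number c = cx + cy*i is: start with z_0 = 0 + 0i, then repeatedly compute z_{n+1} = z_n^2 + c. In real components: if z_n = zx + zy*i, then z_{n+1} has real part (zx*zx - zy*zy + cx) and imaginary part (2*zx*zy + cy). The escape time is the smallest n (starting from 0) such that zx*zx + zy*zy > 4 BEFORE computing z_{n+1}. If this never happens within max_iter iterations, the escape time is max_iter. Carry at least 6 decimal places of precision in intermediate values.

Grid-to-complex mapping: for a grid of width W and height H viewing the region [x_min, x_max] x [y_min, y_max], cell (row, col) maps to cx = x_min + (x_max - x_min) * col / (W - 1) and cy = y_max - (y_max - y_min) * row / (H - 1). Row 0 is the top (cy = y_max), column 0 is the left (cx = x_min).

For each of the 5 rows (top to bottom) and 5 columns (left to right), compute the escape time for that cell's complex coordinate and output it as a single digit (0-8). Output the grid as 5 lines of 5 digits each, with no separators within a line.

Answer: 23358
34888
68888
34878
13347

Derivation:
(row=0, col=0): c = -1.8700 + 0.6300i → escape time 2
(row=0, col=1): c = -1.5450 + 0.6300i → escape time 3
(row=0, col=2): c = -1.2200 + 0.6300i → escape time 3
(row=0, col=3): c = -0.8950 + 0.6300i → escape time 5
(row=0, col=4): c = -0.5700 + 0.6300i → escape time 8
(row=1, col=0): c = -1.8700 + 0.2950i → escape time 3
(row=1, col=1): c = -1.5450 + 0.2950i → escape time 4
(row=1, col=2): c = -1.2200 + 0.2950i → escape time 8
(row=1, col=3): c = -0.8950 + 0.2950i → escape time 8
(row=1, col=4): c = -0.5700 + 0.2950i → escape time 8
(row=2, col=0): c = -1.8700 + -0.0400i → escape time 6
(row=2, col=1): c = -1.5450 + -0.0400i → escape time 8
(row=2, col=2): c = -1.2200 + -0.0400i → escape time 8
(row=2, col=3): c = -0.8950 + -0.0400i → escape time 8
(row=2, col=4): c = -0.5700 + -0.0400i → escape time 8
(row=3, col=0): c = -1.8700 + -0.3750i → escape time 3
(row=3, col=1): c = -1.5450 + -0.3750i → escape time 4
(row=3, col=2): c = -1.2200 + -0.3750i → escape time 8
(row=3, col=3): c = -0.8950 + -0.3750i → escape time 7
(row=3, col=4): c = -0.5700 + -0.3750i → escape time 8
(row=4, col=0): c = -1.8700 + -0.7100i → escape time 1
(row=4, col=1): c = -1.5450 + -0.7100i → escape time 3
(row=4, col=2): c = -1.2200 + -0.7100i → escape time 3
(row=4, col=3): c = -0.8950 + -0.7100i → escape time 4
(row=4, col=4): c = -0.5700 + -0.7100i → escape time 7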